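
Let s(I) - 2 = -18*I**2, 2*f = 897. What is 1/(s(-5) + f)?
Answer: 2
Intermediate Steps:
f = 897/2 (f = (1/2)*897 = 897/2 ≈ 448.50)
s(I) = 2 - 18*I**2
1/(s(-5) + f) = 1/((2 - 18*(-5)**2) + 897/2) = 1/((2 - 18*25) + 897/2) = 1/((2 - 450) + 897/2) = 1/(-448 + 897/2) = 1/(1/2) = 2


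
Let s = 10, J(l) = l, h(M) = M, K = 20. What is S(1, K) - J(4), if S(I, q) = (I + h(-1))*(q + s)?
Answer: -4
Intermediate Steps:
S(I, q) = (-1 + I)*(10 + q) (S(I, q) = (I - 1)*(q + 10) = (-1 + I)*(10 + q))
S(1, K) - J(4) = (-10 - 1*20 + 10*1 + 1*20) - 1*4 = (-10 - 20 + 10 + 20) - 4 = 0 - 4 = -4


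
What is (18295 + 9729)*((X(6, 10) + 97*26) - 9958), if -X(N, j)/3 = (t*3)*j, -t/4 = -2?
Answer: -228563744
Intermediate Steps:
t = 8 (t = -4*(-2) = 8)
X(N, j) = -72*j (X(N, j) = -3*8*3*j = -72*j)
(18295 + 9729)*((X(6, 10) + 97*26) - 9958) = (18295 + 9729)*((-72*10 + 97*26) - 9958) = 28024*((-720 + 2522) - 9958) = 28024*(1802 - 9958) = 28024*(-8156) = -228563744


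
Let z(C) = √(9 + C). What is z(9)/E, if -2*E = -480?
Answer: √2/80 ≈ 0.017678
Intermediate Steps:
E = 240 (E = -½*(-480) = 240)
z(9)/E = √(9 + 9)/240 = √18*(1/240) = (3*√2)*(1/240) = √2/80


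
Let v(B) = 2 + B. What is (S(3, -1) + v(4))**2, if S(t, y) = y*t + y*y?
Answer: 16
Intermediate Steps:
S(t, y) = y**2 + t*y (S(t, y) = t*y + y**2 = y**2 + t*y)
(S(3, -1) + v(4))**2 = (-(3 - 1) + (2 + 4))**2 = (-1*2 + 6)**2 = (-2 + 6)**2 = 4**2 = 16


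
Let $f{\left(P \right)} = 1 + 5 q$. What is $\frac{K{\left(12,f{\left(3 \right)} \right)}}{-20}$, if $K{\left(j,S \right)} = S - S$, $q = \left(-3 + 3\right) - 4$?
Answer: $0$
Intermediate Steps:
$q = -4$ ($q = 0 - 4 = -4$)
$f{\left(P \right)} = -19$ ($f{\left(P \right)} = 1 + 5 \left(-4\right) = 1 - 20 = -19$)
$K{\left(j,S \right)} = 0$
$\frac{K{\left(12,f{\left(3 \right)} \right)}}{-20} = \frac{0}{-20} = 0 \left(- \frac{1}{20}\right) = 0$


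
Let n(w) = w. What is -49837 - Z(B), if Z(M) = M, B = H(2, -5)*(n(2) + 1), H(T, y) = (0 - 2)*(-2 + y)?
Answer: -49879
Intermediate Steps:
H(T, y) = 4 - 2*y (H(T, y) = -2*(-2 + y) = 4 - 2*y)
B = 42 (B = (4 - 2*(-5))*(2 + 1) = (4 + 10)*3 = 14*3 = 42)
-49837 - Z(B) = -49837 - 1*42 = -49837 - 42 = -49879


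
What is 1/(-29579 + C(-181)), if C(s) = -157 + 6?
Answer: -1/29730 ≈ -3.3636e-5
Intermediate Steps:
C(s) = -151
1/(-29579 + C(-181)) = 1/(-29579 - 151) = 1/(-29730) = -1/29730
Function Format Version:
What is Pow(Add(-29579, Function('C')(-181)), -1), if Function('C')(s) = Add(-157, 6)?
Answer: Rational(-1, 29730) ≈ -3.3636e-5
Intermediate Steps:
Function('C')(s) = -151
Pow(Add(-29579, Function('C')(-181)), -1) = Pow(Add(-29579, -151), -1) = Pow(-29730, -1) = Rational(-1, 29730)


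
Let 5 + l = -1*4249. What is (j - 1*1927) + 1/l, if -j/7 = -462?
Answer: 5559977/4254 ≈ 1307.0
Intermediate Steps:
j = 3234 (j = -7*(-462) = 3234)
l = -4254 (l = -5 - 1*4249 = -5 - 4249 = -4254)
(j - 1*1927) + 1/l = (3234 - 1*1927) + 1/(-4254) = (3234 - 1927) - 1/4254 = 1307 - 1/4254 = 5559977/4254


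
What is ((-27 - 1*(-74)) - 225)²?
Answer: 31684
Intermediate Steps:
((-27 - 1*(-74)) - 225)² = ((-27 + 74) - 225)² = (47 - 225)² = (-178)² = 31684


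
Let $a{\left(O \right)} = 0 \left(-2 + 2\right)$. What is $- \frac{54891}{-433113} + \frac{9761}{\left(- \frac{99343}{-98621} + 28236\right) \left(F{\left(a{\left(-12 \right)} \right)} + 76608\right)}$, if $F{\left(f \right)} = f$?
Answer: $\frac{3903530196042506375}{30799392996113485632} \approx 0.12674$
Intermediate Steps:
$a{\left(O \right)} = 0$ ($a{\left(O \right)} = 0 \cdot 0 = 0$)
$- \frac{54891}{-433113} + \frac{9761}{\left(- \frac{99343}{-98621} + 28236\right) \left(F{\left(a{\left(-12 \right)} \right)} + 76608\right)} = - \frac{54891}{-433113} + \frac{9761}{\left(- \frac{99343}{-98621} + 28236\right) \left(0 + 76608\right)} = \left(-54891\right) \left(- \frac{1}{433113}\right) + \frac{9761}{\left(\left(-99343\right) \left(- \frac{1}{98621}\right) + 28236\right) 76608} = \frac{18297}{144371} + \frac{9761}{\left(\frac{99343}{98621} + 28236\right) 76608} = \frac{18297}{144371} + \frac{9761}{\frac{2784761899}{98621} \cdot 76608} = \frac{18297}{144371} + \frac{9761}{\frac{213335039558592}{98621}} = \frac{18297}{144371} + 9761 \cdot \frac{98621}{213335039558592} = \frac{18297}{144371} + \frac{962639581}{213335039558592} = \frac{3903530196042506375}{30799392996113485632}$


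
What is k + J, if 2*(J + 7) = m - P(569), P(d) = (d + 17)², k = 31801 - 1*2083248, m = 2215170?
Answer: -1115567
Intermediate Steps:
k = -2051447 (k = 31801 - 2083248 = -2051447)
P(d) = (17 + d)²
J = 935880 (J = -7 + (2215170 - (17 + 569)²)/2 = -7 + (2215170 - 1*586²)/2 = -7 + (2215170 - 1*343396)/2 = -7 + (2215170 - 343396)/2 = -7 + (½)*1871774 = -7 + 935887 = 935880)
k + J = -2051447 + 935880 = -1115567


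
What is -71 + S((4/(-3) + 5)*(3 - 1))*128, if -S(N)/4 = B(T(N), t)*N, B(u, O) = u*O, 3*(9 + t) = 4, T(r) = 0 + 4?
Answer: 1035649/9 ≈ 1.1507e+5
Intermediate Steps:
T(r) = 4
t = -23/3 (t = -9 + (1/3)*4 = -9 + 4/3 = -23/3 ≈ -7.6667)
B(u, O) = O*u
S(N) = 368*N/3 (S(N) = -4*(-23/3*4)*N = -(-368)*N/3 = 368*N/3)
-71 + S((4/(-3) + 5)*(3 - 1))*128 = -71 + (368*((4/(-3) + 5)*(3 - 1))/3)*128 = -71 + (368*((4*(-1/3) + 5)*2)/3)*128 = -71 + (368*((-4/3 + 5)*2)/3)*128 = -71 + (368*((11/3)*2)/3)*128 = -71 + ((368/3)*(22/3))*128 = -71 + (8096/9)*128 = -71 + 1036288/9 = 1035649/9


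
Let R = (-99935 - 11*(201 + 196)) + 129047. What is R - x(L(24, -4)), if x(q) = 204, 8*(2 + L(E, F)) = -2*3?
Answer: 24541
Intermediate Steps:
L(E, F) = -11/4 (L(E, F) = -2 + (-2*3)/8 = -2 + (1/8)*(-6) = -2 - 3/4 = -11/4)
R = 24745 (R = (-99935 - 11*397) + 129047 = (-99935 - 4367) + 129047 = -104302 + 129047 = 24745)
R - x(L(24, -4)) = 24745 - 1*204 = 24745 - 204 = 24541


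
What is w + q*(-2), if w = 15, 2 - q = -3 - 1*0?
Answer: 5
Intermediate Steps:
q = 5 (q = 2 - (-3 - 1*0) = 2 - (-3 + 0) = 2 - 1*(-3) = 2 + 3 = 5)
w + q*(-2) = 15 + 5*(-2) = 15 - 10 = 5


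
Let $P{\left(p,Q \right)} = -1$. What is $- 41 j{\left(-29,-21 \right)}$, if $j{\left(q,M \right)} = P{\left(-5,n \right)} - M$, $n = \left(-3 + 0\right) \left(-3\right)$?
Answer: $-820$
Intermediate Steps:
$n = 9$ ($n = \left(-3\right) \left(-3\right) = 9$)
$j{\left(q,M \right)} = -1 - M$
$- 41 j{\left(-29,-21 \right)} = - 41 \left(-1 - -21\right) = - 41 \left(-1 + 21\right) = \left(-41\right) 20 = -820$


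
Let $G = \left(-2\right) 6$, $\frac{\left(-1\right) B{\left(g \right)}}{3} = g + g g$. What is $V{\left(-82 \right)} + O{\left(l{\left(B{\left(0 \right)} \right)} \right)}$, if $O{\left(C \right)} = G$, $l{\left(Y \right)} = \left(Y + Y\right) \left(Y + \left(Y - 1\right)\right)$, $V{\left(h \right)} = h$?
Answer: $-94$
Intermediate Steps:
$B{\left(g \right)} = - 3 g - 3 g^{2}$ ($B{\left(g \right)} = - 3 \left(g + g g\right) = - 3 \left(g + g^{2}\right) = - 3 g - 3 g^{2}$)
$l{\left(Y \right)} = 2 Y \left(-1 + 2 Y\right)$ ($l{\left(Y \right)} = 2 Y \left(Y + \left(-1 + Y\right)\right) = 2 Y \left(-1 + 2 Y\right)$)
$G = -12$
$O{\left(C \right)} = -12$
$V{\left(-82 \right)} + O{\left(l{\left(B{\left(0 \right)} \right)} \right)} = -82 - 12 = -94$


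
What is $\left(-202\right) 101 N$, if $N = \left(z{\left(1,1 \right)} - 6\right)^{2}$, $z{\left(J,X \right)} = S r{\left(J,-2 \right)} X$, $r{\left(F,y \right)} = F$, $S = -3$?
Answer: $-1652562$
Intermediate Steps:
$z{\left(J,X \right)} = - 3 J X$
$N = 81$ ($N = \left(\left(-3\right) 1 \cdot 1 - 6\right)^{2} = \left(-3 - 6\right)^{2} = \left(-9\right)^{2} = 81$)
$\left(-202\right) 101 N = \left(-202\right) 101 \cdot 81 = \left(-20402\right) 81 = -1652562$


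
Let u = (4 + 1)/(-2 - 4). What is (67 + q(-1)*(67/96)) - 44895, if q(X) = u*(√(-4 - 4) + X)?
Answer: -25820593/576 - 335*I*√2/288 ≈ -44827.0 - 1.645*I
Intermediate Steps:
u = -⅚ (u = 5/(-6) = 5*(-⅙) = -⅚ ≈ -0.83333)
q(X) = -5*X/6 - 5*I*√2/3 (q(X) = -5*(√(-4 - 4) + X)/6 = -5*(√(-8) + X)/6 = -5*(2*I*√2 + X)/6 = -5*(X + 2*I*√2)/6 = -5*X/6 - 5*I*√2/3)
(67 + q(-1)*(67/96)) - 44895 = (67 + (-⅚*(-1) - 5*I*√2/3)*(67/96)) - 44895 = (67 + (⅚ - 5*I*√2/3)*(67*(1/96))) - 44895 = (67 + (⅚ - 5*I*√2/3)*(67/96)) - 44895 = (67 + (335/576 - 335*I*√2/288)) - 44895 = (38927/576 - 335*I*√2/288) - 44895 = -25820593/576 - 335*I*√2/288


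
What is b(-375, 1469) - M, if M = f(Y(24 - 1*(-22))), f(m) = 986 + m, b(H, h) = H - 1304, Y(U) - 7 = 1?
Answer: -2673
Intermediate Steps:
Y(U) = 8 (Y(U) = 7 + 1 = 8)
b(H, h) = -1304 + H
M = 994 (M = 986 + 8 = 994)
b(-375, 1469) - M = (-1304 - 375) - 1*994 = -1679 - 994 = -2673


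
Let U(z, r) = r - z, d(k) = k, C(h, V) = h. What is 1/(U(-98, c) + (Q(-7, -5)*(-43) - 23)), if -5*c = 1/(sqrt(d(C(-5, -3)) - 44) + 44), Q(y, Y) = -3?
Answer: 10123280/2065104241 - 35*I/2065104241 ≈ 0.0049021 - 1.6948e-8*I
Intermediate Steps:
c = -(44 - 7*I)/9925 (c = -1/(5*(sqrt(-5 - 44) + 44)) = -1/(5*(sqrt(-49) + 44)) = -1/(5*(7*I + 44)) = -(44 - 7*I)/1985/5 = -(44 - 7*I)/9925 ≈ -0.0044333 + 0.00070529*I)
1/(U(-98, c) + (Q(-7, -5)*(-43) - 23)) = 1/(((-44/9925 + 7*I/9925) - 1*(-98)) + (-3*(-43) - 23)) = 1/(((-44/9925 + 7*I/9925) + 98) + (129 - 23)) = 1/((972606/9925 + 7*I/9925) + 106) = 1/(2024656/9925 + 7*I/9925) = 49625*(2024656/9925 - 7*I/9925)/2065104241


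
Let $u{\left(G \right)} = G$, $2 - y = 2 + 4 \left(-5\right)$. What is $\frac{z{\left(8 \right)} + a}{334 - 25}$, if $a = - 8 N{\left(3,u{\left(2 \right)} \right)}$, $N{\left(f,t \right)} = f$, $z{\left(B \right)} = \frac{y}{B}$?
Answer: $- \frac{43}{618} \approx -0.069579$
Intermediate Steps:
$y = 20$ ($y = 2 - \left(2 + 4 \left(-5\right)\right) = 2 - \left(2 - 20\right) = 2 - -18 = 2 + 18 = 20$)
$z{\left(B \right)} = \frac{20}{B}$
$a = -24$ ($a = \left(-8\right) 3 = -24$)
$\frac{z{\left(8 \right)} + a}{334 - 25} = \frac{\frac{20}{8} - 24}{334 - 25} = \frac{20 \cdot \frac{1}{8} - 24}{309} = \left(\frac{5}{2} - 24\right) \frac{1}{309} = \left(- \frac{43}{2}\right) \frac{1}{309} = - \frac{43}{618}$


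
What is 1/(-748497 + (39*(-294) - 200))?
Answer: -1/760163 ≈ -1.3155e-6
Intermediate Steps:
1/(-748497 + (39*(-294) - 200)) = 1/(-748497 + (-11466 - 200)) = 1/(-748497 - 11666) = 1/(-760163) = -1/760163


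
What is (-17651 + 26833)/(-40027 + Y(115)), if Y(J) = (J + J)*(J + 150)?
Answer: 9182/20923 ≈ 0.43885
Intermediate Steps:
Y(J) = 2*J*(150 + J) (Y(J) = (2*J)*(150 + J) = 2*J*(150 + J))
(-17651 + 26833)/(-40027 + Y(115)) = (-17651 + 26833)/(-40027 + 2*115*(150 + 115)) = 9182/(-40027 + 2*115*265) = 9182/(-40027 + 60950) = 9182/20923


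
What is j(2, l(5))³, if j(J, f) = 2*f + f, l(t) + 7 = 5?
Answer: -216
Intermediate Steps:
l(t) = -2 (l(t) = -7 + 5 = -2)
j(J, f) = 3*f
j(2, l(5))³ = (3*(-2))³ = (-6)³ = -216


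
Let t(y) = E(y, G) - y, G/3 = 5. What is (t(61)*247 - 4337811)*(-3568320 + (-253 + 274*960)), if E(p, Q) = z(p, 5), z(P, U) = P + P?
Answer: 14288972942552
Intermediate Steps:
G = 15 (G = 3*5 = 15)
z(P, U) = 2*P
E(p, Q) = 2*p
t(y) = y (t(y) = 2*y - y = y)
(t(61)*247 - 4337811)*(-3568320 + (-253 + 274*960)) = (61*247 - 4337811)*(-3568320 + (-253 + 274*960)) = (15067 - 4337811)*(-3568320 + (-253 + 263040)) = -4322744*(-3568320 + 262787) = -4322744*(-3305533) = 14288972942552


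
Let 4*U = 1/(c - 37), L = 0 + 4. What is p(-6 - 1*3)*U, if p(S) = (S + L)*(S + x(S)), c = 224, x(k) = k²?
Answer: -90/187 ≈ -0.48128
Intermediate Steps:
L = 4
p(S) = (4 + S)*(S + S²) (p(S) = (S + 4)*(S + S²) = (4 + S)*(S + S²))
U = 1/748 (U = 1/(4*(224 - 37)) = (¼)/187 = (¼)*(1/187) = 1/748 ≈ 0.0013369)
p(-6 - 1*3)*U = ((-6 - 1*3)*(4 + (-6 - 1*3)² + 5*(-6 - 1*3)))*(1/748) = ((-6 - 3)*(4 + (-6 - 3)² + 5*(-6 - 3)))*(1/748) = -9*(4 + (-9)² + 5*(-9))*(1/748) = -9*(4 + 81 - 45)*(1/748) = -9*40*(1/748) = -360*1/748 = -90/187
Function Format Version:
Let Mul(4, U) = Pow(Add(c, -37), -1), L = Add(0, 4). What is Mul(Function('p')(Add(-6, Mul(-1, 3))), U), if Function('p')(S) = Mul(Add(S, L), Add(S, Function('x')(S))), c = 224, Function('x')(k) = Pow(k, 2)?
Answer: Rational(-90, 187) ≈ -0.48128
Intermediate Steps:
L = 4
Function('p')(S) = Mul(Add(4, S), Add(S, Pow(S, 2))) (Function('p')(S) = Mul(Add(S, 4), Add(S, Pow(S, 2))) = Mul(Add(4, S), Add(S, Pow(S, 2))))
U = Rational(1, 748) (U = Mul(Rational(1, 4), Pow(Add(224, -37), -1)) = Mul(Rational(1, 4), Pow(187, -1)) = Mul(Rational(1, 4), Rational(1, 187)) = Rational(1, 748) ≈ 0.0013369)
Mul(Function('p')(Add(-6, Mul(-1, 3))), U) = Mul(Mul(Add(-6, Mul(-1, 3)), Add(4, Pow(Add(-6, Mul(-1, 3)), 2), Mul(5, Add(-6, Mul(-1, 3))))), Rational(1, 748)) = Mul(Mul(Add(-6, -3), Add(4, Pow(Add(-6, -3), 2), Mul(5, Add(-6, -3)))), Rational(1, 748)) = Mul(Mul(-9, Add(4, Pow(-9, 2), Mul(5, -9))), Rational(1, 748)) = Mul(Mul(-9, Add(4, 81, -45)), Rational(1, 748)) = Mul(Mul(-9, 40), Rational(1, 748)) = Mul(-360, Rational(1, 748)) = Rational(-90, 187)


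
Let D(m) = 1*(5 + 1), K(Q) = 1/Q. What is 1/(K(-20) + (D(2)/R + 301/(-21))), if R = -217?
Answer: -13020/187631 ≈ -0.069391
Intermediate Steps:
D(m) = 6 (D(m) = 1*6 = 6)
1/(K(-20) + (D(2)/R + 301/(-21))) = 1/(1/(-20) + (6/(-217) + 301/(-21))) = 1/(-1/20 + (6*(-1/217) + 301*(-1/21))) = 1/(-1/20 + (-6/217 - 43/3)) = 1/(-1/20 - 9349/651) = 1/(-187631/13020) = -13020/187631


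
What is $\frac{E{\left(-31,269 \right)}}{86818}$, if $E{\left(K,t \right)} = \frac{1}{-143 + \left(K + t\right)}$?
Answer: $\frac{1}{8247710} \approx 1.2125 \cdot 10^{-7}$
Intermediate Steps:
$E{\left(K,t \right)} = \frac{1}{-143 + K + t}$
$\frac{E{\left(-31,269 \right)}}{86818} = \frac{1}{\left(-143 - 31 + 269\right) 86818} = \frac{1}{95} \cdot \frac{1}{86818} = \frac{1}{8247710}$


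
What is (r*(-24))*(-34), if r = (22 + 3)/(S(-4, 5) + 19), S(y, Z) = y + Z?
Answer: 1020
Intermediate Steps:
S(y, Z) = Z + y
r = 5/4 (r = (22 + 3)/((5 - 4) + 19) = 25/(1 + 19) = 25/20 = 25*(1/20) = 5/4 ≈ 1.2500)
(r*(-24))*(-34) = ((5/4)*(-24))*(-34) = -30*(-34) = 1020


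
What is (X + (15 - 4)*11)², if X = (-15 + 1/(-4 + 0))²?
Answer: 32001649/256 ≈ 1.2501e+5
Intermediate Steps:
X = 3721/16 (X = (-15 + 1/(-4))² = (-15 - ¼)² = (-61/4)² = 3721/16 ≈ 232.56)
(X + (15 - 4)*11)² = (3721/16 + (15 - 4)*11)² = (3721/16 + 11*11)² = (3721/16 + 121)² = (5657/16)² = 32001649/256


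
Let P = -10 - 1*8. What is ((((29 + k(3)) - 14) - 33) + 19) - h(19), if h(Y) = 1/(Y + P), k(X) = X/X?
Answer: 1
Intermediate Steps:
P = -18 (P = -10 - 8 = -18)
k(X) = 1
h(Y) = 1/(-18 + Y) (h(Y) = 1/(Y - 18) = 1/(-18 + Y))
((((29 + k(3)) - 14) - 33) + 19) - h(19) = ((((29 + 1) - 14) - 33) + 19) - 1/(-18 + 19) = (((30 - 14) - 33) + 19) - 1/1 = ((16 - 33) + 19) - 1*1 = (-17 + 19) - 1 = 2 - 1 = 1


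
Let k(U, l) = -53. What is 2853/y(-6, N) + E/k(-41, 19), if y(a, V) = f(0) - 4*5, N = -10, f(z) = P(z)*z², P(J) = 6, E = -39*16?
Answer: -138729/1060 ≈ -130.88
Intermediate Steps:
E = -624
f(z) = 6*z²
y(a, V) = -20 (y(a, V) = 6*0² - 4*5 = 6*0 - 20 = 0 - 20 = -20)
2853/y(-6, N) + E/k(-41, 19) = 2853/(-20) - 624/(-53) = 2853*(-1/20) - 624*(-1/53) = -2853/20 + 624/53 = -138729/1060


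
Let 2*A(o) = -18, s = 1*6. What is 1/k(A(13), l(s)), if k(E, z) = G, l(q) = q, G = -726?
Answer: -1/726 ≈ -0.0013774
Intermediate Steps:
s = 6
A(o) = -9 (A(o) = (½)*(-18) = -9)
k(E, z) = -726
1/k(A(13), l(s)) = 1/(-726) = -1/726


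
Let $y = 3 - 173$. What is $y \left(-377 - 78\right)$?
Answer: $77350$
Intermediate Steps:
$y = -170$ ($y = 3 - 173 = -170$)
$y \left(-377 - 78\right) = - 170 \left(-377 - 78\right) = \left(-170\right) \left(-455\right) = 77350$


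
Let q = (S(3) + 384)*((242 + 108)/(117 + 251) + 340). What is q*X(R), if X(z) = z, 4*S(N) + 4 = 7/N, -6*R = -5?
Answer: 1443846025/13248 ≈ 1.0899e+5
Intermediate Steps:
R = 5/6 (R = -1/6*(-5) = 5/6 ≈ 0.83333)
S(N) = -1 + 7/(4*N) (S(N) = -1 + (7/N)/4 = -1 + 7/(4*N))
q = 288769205/2208 (q = ((7/4 - 1*3)/3 + 384)*((242 + 108)/(117 + 251) + 340) = ((7/4 - 3)/3 + 384)*(350/368 + 340) = ((1/3)*(-5/4) + 384)*(350*(1/368) + 340) = (-5/12 + 384)*(175/184 + 340) = (4603/12)*(62735/184) = 288769205/2208 ≈ 1.3078e+5)
q*X(R) = (288769205/2208)*(5/6) = 1443846025/13248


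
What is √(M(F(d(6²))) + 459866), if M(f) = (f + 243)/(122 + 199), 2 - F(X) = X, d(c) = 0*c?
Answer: √47385131151/321 ≈ 678.13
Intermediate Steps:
d(c) = 0
F(X) = 2 - X
M(f) = 81/107 + f/321 (M(f) = (243 + f)/321 = (243 + f)*(1/321) = 81/107 + f/321)
√(M(F(d(6²))) + 459866) = √((81/107 + (2 - 1*0)/321) + 459866) = √((81/107 + (2 + 0)/321) + 459866) = √((81/107 + (1/321)*2) + 459866) = √((81/107 + 2/321) + 459866) = √(245/321 + 459866) = √(147617231/321) = √47385131151/321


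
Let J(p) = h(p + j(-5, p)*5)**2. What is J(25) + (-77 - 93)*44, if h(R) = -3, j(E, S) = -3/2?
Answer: -7471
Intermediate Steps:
j(E, S) = -3/2 (j(E, S) = -3*1/2 = -3/2)
J(p) = 9 (J(p) = (-3)**2 = 9)
J(25) + (-77 - 93)*44 = 9 + (-77 - 93)*44 = 9 - 170*44 = 9 - 7480 = -7471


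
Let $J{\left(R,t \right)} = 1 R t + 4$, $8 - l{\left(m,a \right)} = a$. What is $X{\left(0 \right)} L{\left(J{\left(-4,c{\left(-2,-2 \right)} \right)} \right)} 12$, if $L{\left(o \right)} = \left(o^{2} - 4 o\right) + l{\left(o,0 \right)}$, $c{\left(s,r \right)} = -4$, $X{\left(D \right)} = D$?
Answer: $0$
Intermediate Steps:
$l{\left(m,a \right)} = 8 - a$
$J{\left(R,t \right)} = 4 + R t$ ($J{\left(R,t \right)} = R t + 4 = 4 + R t$)
$L{\left(o \right)} = 8 + o^{2} - 4 o$ ($L{\left(o \right)} = \left(o^{2} - 4 o\right) + \left(8 - 0\right) = \left(o^{2} - 4 o\right) + \left(8 + 0\right) = \left(o^{2} - 4 o\right) + 8 = 8 + o^{2} - 4 o$)
$X{\left(0 \right)} L{\left(J{\left(-4,c{\left(-2,-2 \right)} \right)} \right)} 12 = 0 \left(8 + \left(4 - -16\right)^{2} - 4 \left(4 - -16\right)\right) 12 = 0 \left(8 + \left(4 + 16\right)^{2} - 4 \left(4 + 16\right)\right) 12 = 0 \left(8 + 20^{2} - 80\right) 12 = 0 \left(8 + 400 - 80\right) 12 = 0 \cdot 328 \cdot 12 = 0 \cdot 12 = 0$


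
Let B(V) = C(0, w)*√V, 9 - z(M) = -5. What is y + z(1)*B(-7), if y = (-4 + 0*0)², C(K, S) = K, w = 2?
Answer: 16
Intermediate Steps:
z(M) = 14 (z(M) = 9 - 1*(-5) = 9 + 5 = 14)
B(V) = 0 (B(V) = 0*√V = 0)
y = 16 (y = (-4 + 0)² = (-4)² = 16)
y + z(1)*B(-7) = 16 + 14*0 = 16 + 0 = 16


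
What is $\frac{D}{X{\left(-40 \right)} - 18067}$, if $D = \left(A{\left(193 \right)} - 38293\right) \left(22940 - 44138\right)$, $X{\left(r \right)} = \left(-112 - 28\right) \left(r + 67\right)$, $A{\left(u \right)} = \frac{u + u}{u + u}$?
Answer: $- \frac{811713816}{21847} \approx -37155.0$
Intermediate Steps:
$A{\left(u \right)} = 1$ ($A{\left(u \right)} = \frac{2 u}{2 u} = 2 u \frac{1}{2 u} = 1$)
$X{\left(r \right)} = -9380 - 140 r$ ($X{\left(r \right)} = - 140 \left(67 + r\right) = -9380 - 140 r$)
$D = 811713816$ ($D = \left(1 - 38293\right) \left(22940 - 44138\right) = \left(-38292\right) \left(-21198\right) = 811713816$)
$\frac{D}{X{\left(-40 \right)} - 18067} = \frac{811713816}{\left(-9380 - -5600\right) - 18067} = \frac{811713816}{\left(-9380 + 5600\right) - 18067} = \frac{811713816}{-3780 - 18067} = \frac{811713816}{-21847} = 811713816 \left(- \frac{1}{21847}\right) = - \frac{811713816}{21847}$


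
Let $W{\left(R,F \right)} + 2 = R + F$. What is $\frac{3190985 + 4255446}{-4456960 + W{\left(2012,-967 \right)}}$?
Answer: $- \frac{7446431}{4455917} \approx -1.6711$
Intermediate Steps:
$W{\left(R,F \right)} = -2 + F + R$ ($W{\left(R,F \right)} = -2 + \left(R + F\right) = -2 + \left(F + R\right) = -2 + F + R$)
$\frac{3190985 + 4255446}{-4456960 + W{\left(2012,-967 \right)}} = \frac{3190985 + 4255446}{-4456960 - -1043} = \frac{7446431}{-4456960 + 1043} = \frac{7446431}{-4455917} = 7446431 \left(- \frac{1}{4455917}\right) = - \frac{7446431}{4455917}$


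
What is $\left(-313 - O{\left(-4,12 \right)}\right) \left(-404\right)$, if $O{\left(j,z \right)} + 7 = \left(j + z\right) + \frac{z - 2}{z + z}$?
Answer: $\frac{381073}{3} \approx 1.2702 \cdot 10^{5}$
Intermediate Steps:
$O{\left(j,z \right)} = -7 + j + z + \frac{-2 + z}{2 z}$ ($O{\left(j,z \right)} = -7 + \left(\left(j + z\right) + \frac{z - 2}{z + z}\right) = -7 + \left(\left(j + z\right) + \frac{-2 + z}{2 z}\right) = -7 + \left(j + z + \frac{-2 + z}{2 z}\right) = -7 + j + z + \frac{-2 + z}{2 z}$)
$\left(-313 - O{\left(-4,12 \right)}\right) \left(-404\right) = \left(-313 - \left(- \frac{13}{2} - 4 + 12 - \frac{1}{12}\right)\right) \left(-404\right) = \left(-313 - \frac{17}{12}\right) \left(-404\right) = \left(- \frac{3773}{12}\right) \left(-404\right) = \frac{381073}{3}$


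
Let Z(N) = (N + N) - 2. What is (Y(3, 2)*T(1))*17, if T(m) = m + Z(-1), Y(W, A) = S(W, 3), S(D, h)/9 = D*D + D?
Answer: -5508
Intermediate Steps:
Z(N) = -2 + 2*N (Z(N) = 2*N - 2 = -2 + 2*N)
S(D, h) = 9*D + 9*D² (S(D, h) = 9*(D*D + D) = 9*(D² + D) = 9*(D + D²) = 9*D + 9*D²)
Y(W, A) = 9*W*(1 + W)
T(m) = -4 + m (T(m) = m + (-2 + 2*(-1)) = m + (-2 - 2) = m - 4 = -4 + m)
(Y(3, 2)*T(1))*17 = ((9*3*(1 + 3))*(-4 + 1))*17 = ((9*3*4)*(-3))*17 = (108*(-3))*17 = -324*17 = -5508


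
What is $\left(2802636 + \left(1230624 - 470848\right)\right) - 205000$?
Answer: $3357412$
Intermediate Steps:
$\left(2802636 + \left(1230624 - 470848\right)\right) - 205000 = \left(2802636 + 759776\right) - 205000 = 3562412 - 205000 = 3357412$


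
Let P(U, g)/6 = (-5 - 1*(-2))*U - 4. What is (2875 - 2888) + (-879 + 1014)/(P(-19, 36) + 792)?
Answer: -953/74 ≈ -12.878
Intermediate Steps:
P(U, g) = -24 - 18*U (P(U, g) = 6*((-5 - 1*(-2))*U - 4) = 6*((-5 + 2)*U - 4) = 6*(-3*U - 4) = 6*(-4 - 3*U) = -24 - 18*U)
(2875 - 2888) + (-879 + 1014)/(P(-19, 36) + 792) = (2875 - 2888) + (-879 + 1014)/((-24 - 18*(-19)) + 792) = -13 + 135/((-24 + 342) + 792) = -13 + 135/(318 + 792) = -13 + 135/1110 = -13 + 135*(1/1110) = -13 + 9/74 = -953/74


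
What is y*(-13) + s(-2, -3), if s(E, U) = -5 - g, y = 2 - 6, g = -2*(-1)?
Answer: 45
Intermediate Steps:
g = 2
y = -4
s(E, U) = -7 (s(E, U) = -5 - 1*2 = -5 - 2 = -7)
y*(-13) + s(-2, -3) = -4*(-13) - 7 = 52 - 7 = 45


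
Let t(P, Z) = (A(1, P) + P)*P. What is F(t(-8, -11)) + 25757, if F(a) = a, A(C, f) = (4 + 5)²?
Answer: 25173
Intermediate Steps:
A(C, f) = 81 (A(C, f) = 9² = 81)
t(P, Z) = P*(81 + P) (t(P, Z) = (81 + P)*P = P*(81 + P))
F(t(-8, -11)) + 25757 = -8*(81 - 8) + 25757 = -8*73 + 25757 = -584 + 25757 = 25173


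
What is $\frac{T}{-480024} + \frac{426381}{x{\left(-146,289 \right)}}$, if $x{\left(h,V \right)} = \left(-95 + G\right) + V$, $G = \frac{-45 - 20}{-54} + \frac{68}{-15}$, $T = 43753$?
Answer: $\frac{55259488100687}{24712115544} \approx 2236.1$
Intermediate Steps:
$G = - \frac{899}{270}$ ($G = \left(-65\right) \left(- \frac{1}{54}\right) + 68 \left(- \frac{1}{15}\right) = \frac{65}{54} - \frac{68}{15} = - \frac{899}{270} \approx -3.3296$)
$x{\left(h,V \right)} = - \frac{26549}{270} + V$ ($x{\left(h,V \right)} = \left(-95 - \frac{899}{270}\right) + V = - \frac{26549}{270} + V$)
$\frac{T}{-480024} + \frac{426381}{x{\left(-146,289 \right)}} = \frac{43753}{-480024} + \frac{426381}{- \frac{26549}{270} + 289} = 43753 \left(- \frac{1}{480024}\right) + \frac{426381}{\frac{51481}{270}} = - \frac{43753}{480024} + 426381 \cdot \frac{270}{51481} = - \frac{43753}{480024} + \frac{115122870}{51481} = \frac{55259488100687}{24712115544}$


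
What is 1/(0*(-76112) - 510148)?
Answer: -1/510148 ≈ -1.9602e-6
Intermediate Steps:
1/(0*(-76112) - 510148) = 1/(0 - 510148) = 1/(-510148) = -1/510148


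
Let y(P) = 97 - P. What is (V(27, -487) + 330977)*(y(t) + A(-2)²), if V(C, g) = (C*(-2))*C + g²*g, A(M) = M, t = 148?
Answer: 5413073848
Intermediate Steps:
V(C, g) = g³ - 2*C² (V(C, g) = (-2*C)*C + g³ = -2*C² + g³ = g³ - 2*C²)
(V(27, -487) + 330977)*(y(t) + A(-2)²) = (((-487)³ - 2*27²) + 330977)*((97 - 1*148) + (-2)²) = ((-115501303 - 2*729) + 330977)*((97 - 148) + 4) = ((-115501303 - 1458) + 330977)*(-51 + 4) = (-115502761 + 330977)*(-47) = -115171784*(-47) = 5413073848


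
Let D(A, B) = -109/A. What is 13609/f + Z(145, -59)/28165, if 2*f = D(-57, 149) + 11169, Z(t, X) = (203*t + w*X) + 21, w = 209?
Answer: 5460012004/1793383843 ≈ 3.0445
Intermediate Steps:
Z(t, X) = 21 + 203*t + 209*X (Z(t, X) = (203*t + 209*X) + 21 = 21 + 203*t + 209*X)
f = 318371/57 (f = (-109/(-57) + 11169)/2 = (-109*(-1/57) + 11169)/2 = (109/57 + 11169)/2 = (½)*(636742/57) = 318371/57 ≈ 5585.5)
13609/f + Z(145, -59)/28165 = 13609/(318371/57) + (21 + 203*145 + 209*(-59))/28165 = 13609*(57/318371) + (21 + 29435 - 12331)*(1/28165) = 775713/318371 + 17125*(1/28165) = 775713/318371 + 3425/5633 = 5460012004/1793383843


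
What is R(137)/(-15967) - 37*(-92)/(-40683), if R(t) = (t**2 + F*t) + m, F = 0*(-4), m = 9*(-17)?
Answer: -811706396/649585461 ≈ -1.2496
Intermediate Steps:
m = -153
F = 0
R(t) = -153 + t**2 (R(t) = (t**2 + 0*t) - 153 = (t**2 + 0) - 153 = t**2 - 153 = -153 + t**2)
R(137)/(-15967) - 37*(-92)/(-40683) = (-153 + 137**2)/(-15967) - 37*(-92)/(-40683) = (-153 + 18769)*(-1/15967) + 3404*(-1/40683) = 18616*(-1/15967) - 3404/40683 = -18616/15967 - 3404/40683 = -811706396/649585461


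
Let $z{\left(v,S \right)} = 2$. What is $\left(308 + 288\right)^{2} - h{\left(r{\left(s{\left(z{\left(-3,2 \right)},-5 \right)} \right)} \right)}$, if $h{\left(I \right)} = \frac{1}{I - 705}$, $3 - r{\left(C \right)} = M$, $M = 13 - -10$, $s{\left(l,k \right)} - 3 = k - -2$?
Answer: $\frac{257531601}{725} \approx 3.5522 \cdot 10^{5}$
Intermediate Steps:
$s{\left(l,k \right)} = 5 + k$ ($s{\left(l,k \right)} = 3 + \left(k - -2\right) = 3 + \left(k + 2\right) = 3 + \left(2 + k\right) = 5 + k$)
$M = 23$ ($M = 13 + 10 = 23$)
$r{\left(C \right)} = -20$ ($r{\left(C \right)} = 3 - 23 = -20$)
$h{\left(I \right)} = \frac{1}{-705 + I}$
$\left(308 + 288\right)^{2} - h{\left(r{\left(s{\left(z{\left(-3,2 \right)},-5 \right)} \right)} \right)} = \left(308 + 288\right)^{2} - \frac{1}{-705 - 20} = 596^{2} - \frac{1}{-725} = 355216 - - \frac{1}{725} = 355216 + \frac{1}{725} = \frac{257531601}{725}$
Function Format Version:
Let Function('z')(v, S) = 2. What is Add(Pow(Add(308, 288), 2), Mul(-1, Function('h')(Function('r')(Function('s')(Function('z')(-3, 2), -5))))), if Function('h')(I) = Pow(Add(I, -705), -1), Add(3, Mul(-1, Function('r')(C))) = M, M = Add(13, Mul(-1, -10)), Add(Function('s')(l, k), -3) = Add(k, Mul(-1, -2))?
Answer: Rational(257531601, 725) ≈ 3.5522e+5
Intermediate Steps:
Function('s')(l, k) = Add(5, k) (Function('s')(l, k) = Add(3, Add(k, Mul(-1, -2))) = Add(3, Add(k, 2)) = Add(3, Add(2, k)) = Add(5, k))
M = 23 (M = Add(13, 10) = 23)
Function('r')(C) = -20 (Function('r')(C) = Add(3, Mul(-1, 23)) = Add(3, -23) = -20)
Function('h')(I) = Pow(Add(-705, I), -1)
Add(Pow(Add(308, 288), 2), Mul(-1, Function('h')(Function('r')(Function('s')(Function('z')(-3, 2), -5))))) = Add(Pow(Add(308, 288), 2), Mul(-1, Pow(Add(-705, -20), -1))) = Add(Pow(596, 2), Mul(-1, Pow(-725, -1))) = Add(355216, Mul(-1, Rational(-1, 725))) = Add(355216, Rational(1, 725)) = Rational(257531601, 725)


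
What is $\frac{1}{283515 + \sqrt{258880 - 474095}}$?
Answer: $\frac{56703}{16076194088} - \frac{i \sqrt{215215}}{80380970440} \approx 3.5271 \cdot 10^{-6} - 5.7714 \cdot 10^{-9} i$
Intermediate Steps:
$\frac{1}{283515 + \sqrt{258880 - 474095}} = \frac{1}{283515 + \sqrt{-215215}} = \frac{1}{283515 + i \sqrt{215215}}$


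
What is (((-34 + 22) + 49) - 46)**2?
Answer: 81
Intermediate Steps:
(((-34 + 22) + 49) - 46)**2 = ((-12 + 49) - 46)**2 = (37 - 46)**2 = (-9)**2 = 81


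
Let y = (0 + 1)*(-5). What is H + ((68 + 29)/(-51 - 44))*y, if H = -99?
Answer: -1784/19 ≈ -93.895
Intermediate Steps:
y = -5 (y = 1*(-5) = -5)
H + ((68 + 29)/(-51 - 44))*y = -99 + ((68 + 29)/(-51 - 44))*(-5) = -99 + (97/(-95))*(-5) = -99 + (97*(-1/95))*(-5) = -99 - 97/95*(-5) = -99 + 97/19 = -1784/19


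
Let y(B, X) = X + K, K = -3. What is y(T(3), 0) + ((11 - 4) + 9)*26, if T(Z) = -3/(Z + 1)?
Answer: 413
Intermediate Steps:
T(Z) = -3/(1 + Z)
y(B, X) = -3 + X (y(B, X) = X - 3 = -3 + X)
y(T(3), 0) + ((11 - 4) + 9)*26 = (-3 + 0) + ((11 - 4) + 9)*26 = -3 + (7 + 9)*26 = -3 + 16*26 = -3 + 416 = 413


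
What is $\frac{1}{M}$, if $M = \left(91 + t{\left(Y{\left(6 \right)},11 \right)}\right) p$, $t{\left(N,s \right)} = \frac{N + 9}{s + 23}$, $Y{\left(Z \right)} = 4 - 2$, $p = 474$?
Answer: $\frac{17}{735885} \approx 2.3101 \cdot 10^{-5}$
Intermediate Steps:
$Y{\left(Z \right)} = 2$
$t{\left(N,s \right)} = \frac{9 + N}{23 + s}$
$M = \frac{735885}{17}$ ($M = \left(91 + \frac{9 + 2}{23 + 11}\right) 474 = \left(91 + \frac{1}{34} \cdot 11\right) 474 = \left(91 + \frac{11}{34}\right) 474 = \frac{3105}{34} \cdot 474 = \frac{735885}{17} \approx 43287.0$)
$\frac{1}{M} = \frac{1}{\frac{735885}{17}} = \frac{17}{735885}$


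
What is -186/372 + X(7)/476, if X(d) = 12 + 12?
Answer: -107/238 ≈ -0.44958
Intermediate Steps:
X(d) = 24
-186/372 + X(7)/476 = -186/372 + 24/476 = -186*1/372 + 24*(1/476) = -1/2 + 6/119 = -107/238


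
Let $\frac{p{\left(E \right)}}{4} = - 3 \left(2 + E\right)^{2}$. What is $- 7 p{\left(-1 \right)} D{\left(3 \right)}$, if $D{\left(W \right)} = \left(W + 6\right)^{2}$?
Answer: $6804$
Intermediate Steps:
$D{\left(W \right)} = \left(6 + W\right)^{2}$
$p{\left(E \right)} = - 12 \left(2 + E\right)^{2}$ ($p{\left(E \right)} = 4 \left(- 3 \left(2 + E\right)^{2}\right) = - 12 \left(2 + E\right)^{2}$)
$- 7 p{\left(-1 \right)} D{\left(3 \right)} = - 7 \left(- 12 \left(2 - 1\right)^{2}\right) \left(6 + 3\right)^{2} = - 7 \left(- 12 \cdot 1^{2}\right) 9^{2} = - 7 \left(\left(-12\right) 1\right) 81 = \left(-7\right) \left(-12\right) 81 = 84 \cdot 81 = 6804$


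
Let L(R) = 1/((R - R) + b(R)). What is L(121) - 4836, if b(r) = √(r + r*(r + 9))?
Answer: -4836 + √131/1441 ≈ -4836.0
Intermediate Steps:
b(r) = √(r + r*(9 + r))
L(R) = (R*(10 + R))^(-½) (L(R) = 1/((R - R) + √(R*(10 + R))) = 1/(0 + √(R*(10 + R))) = 1/(√(R*(10 + R))) = (R*(10 + R))^(-½))
L(121) - 4836 = (121*(10 + 121))^(-½) - 4836 = (121*131)^(-½) - 4836 = 15851^(-½) - 4836 = √131/1441 - 4836 = -4836 + √131/1441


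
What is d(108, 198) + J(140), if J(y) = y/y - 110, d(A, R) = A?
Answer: -1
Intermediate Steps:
J(y) = -109 (J(y) = 1 - 110 = -109)
d(108, 198) + J(140) = 108 - 109 = -1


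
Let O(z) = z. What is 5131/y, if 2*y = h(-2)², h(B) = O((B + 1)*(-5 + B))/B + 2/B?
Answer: 41048/81 ≈ 506.77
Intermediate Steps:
h(B) = 2/B + (1 + B)*(-5 + B)/B (h(B) = ((B + 1)*(-5 + B))/B + 2/B = ((1 + B)*(-5 + B))/B + 2/B = (1 + B)*(-5 + B)/B + 2/B = 2/B + (1 + B)*(-5 + B)/B)
y = 81/8 (y = (-4 - 2 - 3/(-2))²/2 = (-4 - 2 - 3*(-½))²/2 = (-4 - 2 + 3/2)²/2 = (-9/2)²/2 = (½)*(81/4) = 81/8 ≈ 10.125)
5131/y = 5131/(81/8) = 5131*(8/81) = 41048/81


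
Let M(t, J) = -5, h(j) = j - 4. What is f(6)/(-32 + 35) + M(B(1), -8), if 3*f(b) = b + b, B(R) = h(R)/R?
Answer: -11/3 ≈ -3.6667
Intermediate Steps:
h(j) = -4 + j
B(R) = (-4 + R)/R
f(b) = 2*b/3 (f(b) = (b + b)/3 = (2*b)/3 = 2*b/3)
f(6)/(-32 + 35) + M(B(1), -8) = ((⅔)*6)/(-32 + 35) - 5 = 4/3 - 5 = -11/3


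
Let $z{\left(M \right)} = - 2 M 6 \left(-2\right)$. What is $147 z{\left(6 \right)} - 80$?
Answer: $21088$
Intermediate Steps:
$z{\left(M \right)} = 24 M$ ($z{\left(M \right)} = - 2 M \left(-12\right) = 24 M$)
$147 z{\left(6 \right)} - 80 = 147 \cdot 24 \cdot 6 - 80 = 147 \cdot 144 - 80 = 21168 - 80 = 21088$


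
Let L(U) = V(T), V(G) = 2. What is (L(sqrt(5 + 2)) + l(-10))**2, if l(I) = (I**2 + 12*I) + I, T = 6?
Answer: 784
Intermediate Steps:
l(I) = I**2 + 13*I
L(U) = 2
(L(sqrt(5 + 2)) + l(-10))**2 = (2 - 10*(13 - 10))**2 = (2 - 10*3)**2 = (2 - 30)**2 = (-28)**2 = 784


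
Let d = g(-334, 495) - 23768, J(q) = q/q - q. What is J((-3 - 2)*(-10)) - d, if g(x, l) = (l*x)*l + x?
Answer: 81862403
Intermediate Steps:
J(q) = 1 - q
g(x, l) = x + x*l**2 (g(x, l) = x*l**2 + x = x + x*l**2)
d = -81862452 (d = -334*(1 + 495**2) - 23768 = -334*(1 + 245025) - 23768 = -334*245026 - 23768 = -81838684 - 23768 = -81862452)
J((-3 - 2)*(-10)) - d = (1 - (-3 - 2)*(-10)) - 1*(-81862452) = (1 - (-5)*(-10)) + 81862452 = (1 - 1*50) + 81862452 = (1 - 50) + 81862452 = -49 + 81862452 = 81862403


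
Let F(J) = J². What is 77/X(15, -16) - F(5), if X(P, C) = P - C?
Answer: -698/31 ≈ -22.516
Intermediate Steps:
77/X(15, -16) - F(5) = 77/(15 - 1*(-16)) - 1*5² = 77/(15 + 16) - 1*25 = 77/31 - 25 = -698/31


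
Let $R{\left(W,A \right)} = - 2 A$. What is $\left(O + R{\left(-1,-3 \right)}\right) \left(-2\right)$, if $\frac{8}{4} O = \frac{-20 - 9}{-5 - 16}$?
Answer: $- \frac{281}{21} \approx -13.381$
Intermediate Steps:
$O = \frac{29}{42}$ ($O = \frac{\left(-20 - 9\right) \frac{1}{-5 - 16}}{2} = \frac{\left(-29\right) \frac{1}{-21}}{2} = \frac{\left(-29\right) \left(- \frac{1}{21}\right)}{2} = \frac{1}{2} \cdot \frac{29}{21} = \frac{29}{42} \approx 0.69048$)
$\left(O + R{\left(-1,-3 \right)}\right) \left(-2\right) = \left(\frac{29}{42} - -6\right) \left(-2\right) = \left(\frac{29}{42} + 6\right) \left(-2\right) = \frac{281}{42} \left(-2\right) = - \frac{281}{21}$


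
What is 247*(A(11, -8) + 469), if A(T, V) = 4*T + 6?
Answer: 128193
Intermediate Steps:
A(T, V) = 6 + 4*T
247*(A(11, -8) + 469) = 247*((6 + 4*11) + 469) = 247*((6 + 44) + 469) = 247*(50 + 469) = 247*519 = 128193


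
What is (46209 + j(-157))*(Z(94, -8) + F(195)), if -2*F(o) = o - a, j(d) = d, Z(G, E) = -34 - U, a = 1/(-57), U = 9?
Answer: -368830468/57 ≈ -6.4707e+6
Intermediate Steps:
a = -1/57 ≈ -0.017544
Z(G, E) = -43 (Z(G, E) = -34 - 1*9 = -34 - 9 = -43)
F(o) = -1/114 - o/2 (F(o) = -(o - 1*(-1/57))/2 = -(o + 1/57)/2 = -(1/57 + o)/2 = -1/114 - o/2)
(46209 + j(-157))*(Z(94, -8) + F(195)) = (46209 - 157)*(-43 + (-1/114 - ½*195)) = 46052*(-43 + (-1/114 - 195/2)) = 46052*(-43 - 5558/57) = 46052*(-8009/57) = -368830468/57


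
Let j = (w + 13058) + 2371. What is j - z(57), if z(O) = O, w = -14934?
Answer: 438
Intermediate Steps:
j = 495 (j = (-14934 + 13058) + 2371 = -1876 + 2371 = 495)
j - z(57) = 495 - 1*57 = 495 - 57 = 438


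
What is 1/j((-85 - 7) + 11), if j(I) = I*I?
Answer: 1/6561 ≈ 0.00015242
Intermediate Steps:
j(I) = I²
1/j((-85 - 7) + 11) = 1/(((-85 - 7) + 11)²) = 1/((-92 + 11)²) = 1/((-81)²) = 1/6561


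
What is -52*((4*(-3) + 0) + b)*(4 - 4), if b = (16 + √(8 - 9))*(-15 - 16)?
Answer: 0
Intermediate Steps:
b = -496 - 31*I (b = (16 + √(-1))*(-31) = (16 + I)*(-31) = -496 - 31*I ≈ -496.0 - 31.0*I)
-52*((4*(-3) + 0) + b)*(4 - 4) = -52*((4*(-3) + 0) + (-496 - 31*I))*(4 - 4) = -52*((-12 + 0) + (-496 - 31*I))*0 = -52*(-12 + (-496 - 31*I))*0 = -52*(-508 - 31*I)*0 = -52*0 = 0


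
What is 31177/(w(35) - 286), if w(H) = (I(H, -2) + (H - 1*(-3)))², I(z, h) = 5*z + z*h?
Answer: 31177/20163 ≈ 1.5462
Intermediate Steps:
I(z, h) = 5*z + h*z
w(H) = (3 + 4*H)² (w(H) = (H*(5 - 2) + (H - 1*(-3)))² = (H*3 + (H + 3))² = (3*H + (3 + H))² = (3 + 4*H)²)
31177/(w(35) - 286) = 31177/((3 + 4*35)² - 286) = 31177/((3 + 140)² - 286) = 31177/(143² - 286) = 31177/(20449 - 286) = 31177/20163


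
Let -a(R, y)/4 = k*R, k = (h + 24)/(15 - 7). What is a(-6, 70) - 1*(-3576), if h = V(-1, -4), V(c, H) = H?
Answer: 3636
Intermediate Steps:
h = -4
k = 5/2 (k = (-4 + 24)/(15 - 7) = 20/8 = 20*(1/8) = 5/2 ≈ 2.5000)
a(R, y) = -10*R
a(-6, 70) - 1*(-3576) = -10*(-6) - 1*(-3576) = 60 + 3576 = 3636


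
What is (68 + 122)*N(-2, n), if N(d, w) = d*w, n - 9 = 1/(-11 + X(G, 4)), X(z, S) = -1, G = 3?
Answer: -10165/3 ≈ -3388.3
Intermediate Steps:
n = 107/12 (n = 9 + 1/(-11 - 1) = 9 + 1/(-12) = 9 - 1/12 = 107/12 ≈ 8.9167)
(68 + 122)*N(-2, n) = (68 + 122)*(-2*107/12) = 190*(-107/6) = -10165/3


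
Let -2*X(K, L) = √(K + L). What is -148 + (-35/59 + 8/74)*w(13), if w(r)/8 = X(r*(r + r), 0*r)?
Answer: -148 + 55068*√2/2183 ≈ -112.33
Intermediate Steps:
X(K, L) = -√(K + L)/2
w(r) = -4*√2*√(r²) (w(r) = 8*(-√(r*(r + r) + 0*r)/2) = 8*(-√(r*(2*r) + 0)/2) = 8*(-√(2*r² + 0)/2) = 8*(-√2*√(r²)/2) = -4*√2*√(r²))
-148 + (-35/59 + 8/74)*w(13) = -148 + (-35/59 + 8/74)*(-4*√2*√(13²)) = -148 + (-35*1/59 + 8*(1/74))*(-4*√2*√169) = -148 + (-35/59 + 4/37)*(-4*√2*13) = -148 - (-55068)*√2/2183 = -148 + 55068*√2/2183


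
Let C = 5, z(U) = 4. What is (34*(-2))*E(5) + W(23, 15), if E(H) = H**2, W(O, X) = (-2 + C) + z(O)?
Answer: -1693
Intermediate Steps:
W(O, X) = 7 (W(O, X) = (-2 + 5) + 4 = 3 + 4 = 7)
(34*(-2))*E(5) + W(23, 15) = (34*(-2))*5**2 + 7 = -68*25 + 7 = -1700 + 7 = -1693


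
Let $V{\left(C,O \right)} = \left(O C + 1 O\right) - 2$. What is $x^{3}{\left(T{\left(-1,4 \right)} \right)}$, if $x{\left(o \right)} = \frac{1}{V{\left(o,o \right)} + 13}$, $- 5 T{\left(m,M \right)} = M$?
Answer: $\frac{15625}{19902511} \approx 0.00078508$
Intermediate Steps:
$T{\left(m,M \right)} = - \frac{M}{5}$
$V{\left(C,O \right)} = -2 + O + C O$ ($V{\left(C,O \right)} = \left(C O + O\right) - 2 = \left(O + C O\right) - 2 = -2 + O + C O$)
$x{\left(o \right)} = \frac{1}{11 + o + o^{2}}$ ($x{\left(o \right)} = \frac{1}{\left(-2 + o + o o\right) + 13} = \frac{1}{\left(-2 + o + o^{2}\right) + 13} = \frac{1}{11 + o + o^{2}}$)
$x^{3}{\left(T{\left(-1,4 \right)} \right)} = \left(\frac{1}{11 - \frac{4}{5} + \left(\left(- \frac{1}{5}\right) 4\right)^{2}}\right)^{3} = \left(\frac{1}{11 - \frac{4}{5} + \left(- \frac{4}{5}\right)^{2}}\right)^{3} = \left(\frac{1}{11 - \frac{4}{5} + \frac{16}{25}}\right)^{3} = \left(\frac{1}{\frac{271}{25}}\right)^{3} = \left(\frac{25}{271}\right)^{3} = \frac{15625}{19902511}$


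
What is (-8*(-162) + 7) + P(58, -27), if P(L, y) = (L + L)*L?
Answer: 8031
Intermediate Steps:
P(L, y) = 2*L² (P(L, y) = (2*L)*L = 2*L²)
(-8*(-162) + 7) + P(58, -27) = (-8*(-162) + 7) + 2*58² = (1296 + 7) + 2*3364 = 1303 + 6728 = 8031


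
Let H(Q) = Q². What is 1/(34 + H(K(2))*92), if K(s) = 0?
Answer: 1/34 ≈ 0.029412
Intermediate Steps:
1/(34 + H(K(2))*92) = 1/(34 + 0²*92) = 1/(34 + 0*92) = 1/(34 + 0) = 1/34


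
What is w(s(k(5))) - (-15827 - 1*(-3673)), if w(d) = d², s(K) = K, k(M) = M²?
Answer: 12779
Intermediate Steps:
w(s(k(5))) - (-15827 - 1*(-3673)) = (5²)² - (-15827 - 1*(-3673)) = 25² - (-15827 + 3673) = 625 - 1*(-12154) = 625 + 12154 = 12779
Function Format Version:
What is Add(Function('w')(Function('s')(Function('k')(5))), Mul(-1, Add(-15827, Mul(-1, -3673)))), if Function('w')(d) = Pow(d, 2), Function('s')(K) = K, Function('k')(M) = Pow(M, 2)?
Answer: 12779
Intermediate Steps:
Add(Function('w')(Function('s')(Function('k')(5))), Mul(-1, Add(-15827, Mul(-1, -3673)))) = Add(Pow(Pow(5, 2), 2), Mul(-1, Add(-15827, Mul(-1, -3673)))) = Add(Pow(25, 2), Mul(-1, Add(-15827, 3673))) = Add(625, Mul(-1, -12154)) = Add(625, 12154) = 12779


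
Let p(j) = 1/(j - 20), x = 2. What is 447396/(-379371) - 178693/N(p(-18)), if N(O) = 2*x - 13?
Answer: 22595638513/1138113 ≈ 19854.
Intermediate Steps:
p(j) = 1/(-20 + j)
N(O) = -9 (N(O) = 2*2 - 13 = 4 - 13 = -9)
447396/(-379371) - 178693/N(p(-18)) = 447396/(-379371) - 178693/(-9) = 447396*(-1/379371) - 178693*(-⅑) = -149132/126457 + 178693/9 = 22595638513/1138113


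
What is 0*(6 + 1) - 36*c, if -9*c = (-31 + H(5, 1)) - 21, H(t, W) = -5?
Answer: -228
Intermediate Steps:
c = 19/3 (c = -((-31 - 5) - 21)/9 = -(-36 - 21)/9 = -⅑*(-57) = 19/3 ≈ 6.3333)
0*(6 + 1) - 36*c = 0*(6 + 1) - 36*19/3 = 0*7 - 228 = 0 - 228 = -228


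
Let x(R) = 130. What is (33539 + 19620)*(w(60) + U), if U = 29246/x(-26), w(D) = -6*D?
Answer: -466576543/65 ≈ -7.1781e+6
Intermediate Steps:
U = 14623/65 (U = 29246/130 = 29246*(1/130) = 14623/65 ≈ 224.97)
(33539 + 19620)*(w(60) + U) = (33539 + 19620)*(-6*60 + 14623/65) = 53159*(-360 + 14623/65) = 53159*(-8777/65) = -466576543/65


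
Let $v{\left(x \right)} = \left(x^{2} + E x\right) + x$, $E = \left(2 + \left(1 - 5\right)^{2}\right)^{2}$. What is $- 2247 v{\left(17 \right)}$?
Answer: $-13064058$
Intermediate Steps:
$E = 324$ ($E = \left(2 + \left(-4\right)^{2}\right)^{2} = \left(2 + 16\right)^{2} = 18^{2} = 324$)
$v{\left(x \right)} = x^{2} + 325 x$ ($v{\left(x \right)} = \left(x^{2} + 324 x\right) + x = x^{2} + 325 x$)
$- 2247 v{\left(17 \right)} = - 2247 \cdot 17 \left(325 + 17\right) = - 2247 \cdot 17 \cdot 342 = \left(-2247\right) 5814 = -13064058$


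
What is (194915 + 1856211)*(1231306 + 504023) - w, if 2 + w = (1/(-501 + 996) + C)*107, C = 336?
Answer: 1761892305279373/495 ≈ 3.5594e+12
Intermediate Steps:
w = 17795357/495 (w = -2 + (1/(-501 + 996) + 336)*107 = -2 + (1/495 + 336)*107 = -2 + (166321/495)*107 = -2 + 17796347/495 = 17795357/495 ≈ 35950.)
(194915 + 1856211)*(1231306 + 504023) - w = (194915 + 1856211)*(1231306 + 504023) - 1*17795357/495 = 2051126*1735329 - 17795357/495 = 3559378430454 - 17795357/495 = 1761892305279373/495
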